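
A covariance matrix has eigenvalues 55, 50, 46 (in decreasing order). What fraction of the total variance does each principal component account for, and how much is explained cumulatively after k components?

Step 1 — total variance = trace(Sigma) = Σ λ_i = 55 + 50 + 46 = 151.

Step 2 — fraction explained by component i = λ_i / Σ λ:
  PC1: 55/151 = 0.3642
  PC2: 50/151 = 0.3311
  PC3: 46/151 = 0.3046

Step 3 — cumulative fraction after k components = (λ_1 + ... + λ_k) / Σ λ:
  k = 1: 55/151 = 0.3642
  k = 2: (55 + 50)/151 = 105/151 = 0.6954
  k = 3: (55 + 50 + 46)/151 = 151/151 = 1

Summary (fraction, with percent):

explained: PC1 0.3642 (36.42%), PC2 0.3311 (33.11%), PC3 0.3046 (30.46%);  cumulative: 0.3642, 0.6954, 1


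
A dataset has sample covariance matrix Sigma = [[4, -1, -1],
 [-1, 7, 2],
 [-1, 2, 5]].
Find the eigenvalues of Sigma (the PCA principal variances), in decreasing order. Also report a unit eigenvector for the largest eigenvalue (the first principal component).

Step 1 — characteristic polynomial p(λ) = det(λI - Sigma) = λ³ - tr·λ² + c_1·λ - det, where tr = trace, c_1 = sum of the principal 2×2 minors, det = det(Sigma):
  tr = 4 + 7 + 5 = 16,
  c_1 = (4·7 - (-1)²) + (4·5 - (-1)²) + (7·5 - (2)²) = 27 + 19 + 31 = 77,
  det = 4·(7·5 - (2)²) - (-1)·((-1)·5 - (2)·(-1)) + (-1)·((-1)·(2) - 7·(-1)) = 4·(31) - (-1)·(-3) + (-1)·(5) = 116.
  So p(λ) = λ³ - 16λ² + 77λ - 116.
Step 2 — look for an integer root (rational root theorem: any rational root is an integer divisor of 116). Testing λ = 4:
  p(4) = 64 - 256 + 308 - 116 = 0  ✓
  Dividing out (λ - 4): p(λ) = (λ - 4)(λ² - 12λ + 29).
Step 3 — remaining eigenvalues from the quadratic λ² - 12λ + 29 = 0:
  Δ = 12² - 4·29 = 144 - 116 = 28,  λ = (12 ± √28)/2 = (12 ± 5.2915)/2 ≈ 8.6458 or 3.3542.
  Sorted: λ_1 = 8.6458,  λ_2 = 4,  λ_3 = 3.3542  (check: sum = 16 = tr ✓).

Step 4 — unit eigenvector for λ_1 ≈ 8.6458: v spans the null space of (Sigma - λ_1 I), whose rows are
  r_1 = (-4.6458, -1, -1),  r_2 = (-1, -1.6458, 2),  r_3 = (-1, 2, -3.6458).
  v is orthogonal to every row, so take v ∝ r_1 × r_2 = ((-1)·(2) - (-1)·(-1.6458), (-1)·(-1) - (-4.6458)·(2), (-4.6458)·(-1.6458) - (-1)·(-1)) ≈ (-3.6458, 10.2915, 6.6458).
  Rescale (multiply by -1 so the first nonzero entry is positive): u = (3.6458, -10.2915, -6.6458).
  ||u|| = √((3.6458)² + (-10.2915)² + (-6.6458)²) = √(163.3725) ≈ 12.7817,  v_1 = u/||u|| ≈ (0.2852, -0.8052, -0.5199) (||v_1|| = 1).

λ_1 = 8.6458,  λ_2 = 4,  λ_3 = 3.3542;  v_1 ≈ (0.2852, -0.8052, -0.5199)


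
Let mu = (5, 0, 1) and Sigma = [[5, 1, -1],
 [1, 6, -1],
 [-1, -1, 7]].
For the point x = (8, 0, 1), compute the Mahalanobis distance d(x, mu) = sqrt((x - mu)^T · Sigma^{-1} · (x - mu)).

Step 1 — centre the observation: (x - mu) = (3, 0, 0).

Step 2 — invert Sigma (cofactor / det for 3×3, or solve directly):
  Sigma^{-1} = [[0.2113, -0.0309, 0.0258],
 [-0.0309, 0.1753, 0.0206],
 [0.0258, 0.0206, 0.1495]].

Step 3 — form the quadratic (x - mu)^T · Sigma^{-1} · (x - mu):
  Sigma^{-1} · (x - mu) = (0.634, -0.0928, 0.0773).
  (x - mu)^T · [Sigma^{-1} · (x - mu)] = (3)·(0.634) + (0)·(-0.0928) + (0)·(0.0773) = 1.9021.

Step 4 — take square root: d = √(1.9021) ≈ 1.3792.

d(x, mu) = √(1.9021) ≈ 1.3792


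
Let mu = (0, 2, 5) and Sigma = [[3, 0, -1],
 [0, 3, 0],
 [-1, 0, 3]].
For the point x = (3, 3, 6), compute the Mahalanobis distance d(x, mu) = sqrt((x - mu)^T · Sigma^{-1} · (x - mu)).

Step 1 — centre the observation: (x - mu) = (3, 1, 1).

Step 2 — invert Sigma (cofactor / det for 3×3, or solve directly):
  Sigma^{-1} = [[0.375, 0, 0.125],
 [0, 0.3333, 0],
 [0.125, 0, 0.375]].

Step 3 — form the quadratic (x - mu)^T · Sigma^{-1} · (x - mu):
  Sigma^{-1} · (x - mu) = (1.25, 0.3333, 0.75).
  (x - mu)^T · [Sigma^{-1} · (x - mu)] = (3)·(1.25) + (1)·(0.3333) + (1)·(0.75) = 4.8333.

Step 4 — take square root: d = √(4.8333) ≈ 2.1985.

d(x, mu) = √(4.8333) ≈ 2.1985


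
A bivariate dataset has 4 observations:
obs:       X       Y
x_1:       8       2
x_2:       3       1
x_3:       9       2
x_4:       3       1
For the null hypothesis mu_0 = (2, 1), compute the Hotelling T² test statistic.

Step 1 — sample mean vector:
  mean(X) = (8 + 3 + 9 + 3) / 4 = 23/4 = 5.75
  mean(Y) = (2 + 1 + 2 + 1) / 4 = 6/4 = 1.5
  x̄ = (5.75, 1.5),  deviation x̄ - mu_0 = (5.75, 1.5) - (2, 1) = (3.75, 0.5).

Step 2 — sample covariance matrix, S[i,j] = (1/(n-1)) · Σ_k (x_{k,i} - mean_i) · (x_{k,j} - mean_j), divisor n-1 = 3:
  S[X,X] = ((2.25)·(2.25) + (-2.75)·(-2.75) + (3.25)·(3.25) + (-2.75)·(-2.75)) / 3 = 30.75/3 = 10.25
  S[X,Y] = ((2.25)·(0.5) + (-2.75)·(-0.5) + (3.25)·(0.5) + (-2.75)·(-0.5)) / 3 = 5.5/3 = 1.8333
  S[Y,Y] = ((0.5)·(0.5) + (-0.5)·(-0.5) + (0.5)·(0.5) + (-0.5)·(-0.5)) / 3 = 1/3 = 0.3333
  S = [[10.25, 1.8333],
 [1.8333, 0.3333]].

Step 3 — invert S. det(S) = 10.25·0.3333 - (1.8333)² = 0.0556.
  S^{-1} = (1/det) · [[d, -b], [-b, a]] = [[6, -33],
 [-33, 184.5]].

Step 4 — quadratic form (x̄ - mu_0)^T · S^{-1} · (x̄ - mu_0):
  S^{-1} · (x̄ - mu_0) = (6, -31.5),
  (x̄ - mu_0)^T · [...] = (3.75)·(6) + (0.5)·(-31.5) = 6.75.

Step 5 — scale by n: T² = 4 · 6.75 = 27.

T² ≈ 27


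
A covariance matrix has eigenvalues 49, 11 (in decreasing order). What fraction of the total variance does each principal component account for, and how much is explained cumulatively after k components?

Step 1 — total variance = trace(Sigma) = Σ λ_i = 49 + 11 = 60.

Step 2 — fraction explained by component i = λ_i / Σ λ:
  PC1: 49/60 = 0.8167
  PC2: 11/60 = 0.1833

Step 3 — cumulative fraction after k components = (λ_1 + ... + λ_k) / Σ λ:
  k = 1: 49/60 = 0.8167
  k = 2: (49 + 11)/60 = 60/60 = 1

Summary (fraction, with percent):

explained: PC1 0.8167 (81.67%), PC2 0.1833 (18.33%);  cumulative: 0.8167, 1


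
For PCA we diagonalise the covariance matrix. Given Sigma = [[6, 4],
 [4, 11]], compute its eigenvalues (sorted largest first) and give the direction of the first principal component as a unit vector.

Step 1 — characteristic polynomial of 2×2 Sigma:
  det(Sigma - λI) = λ² - trace · λ + det = 0.
  trace = 6 + 11 = 17, det = 6·11 - (4)² = 50.
Step 2 — discriminant:
  Δ = trace² - 4·det = 289 - 200 = 89.
Step 3 — eigenvalues:
  λ = (trace ± √Δ)/2 = (17 ± 9.434)/2,
  λ_1 = 13.217,  λ_2 = 3.783.

Step 4 — unit eigenvector for λ_1: solve (Sigma - λ_1 I)v = 0. First row:
  (6 - 13.217)·v_x + (4)·v_y = 0, i.e. (-7.217)·v_x + (4)·v_y = 0,
  so v ∝ (b, λ_1 - a) = (4, 7.217) = u.
  ||u|| = √((4)² + (7.217)²) = √(68.085) ≈ 8.2514,
  v_1 = u/||u|| ≈ (0.4848, 0.8746) (||v_1|| = 1).

λ_1 = 13.217,  λ_2 = 3.783;  v_1 ≈ (0.4848, 0.8746)


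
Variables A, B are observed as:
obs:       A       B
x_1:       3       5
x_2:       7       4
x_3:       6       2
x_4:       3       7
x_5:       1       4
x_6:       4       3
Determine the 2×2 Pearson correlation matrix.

Step 1 — column means:
  mean(A) = (3 + 7 + 6 + 3 + 1 + 4) / 6 = 24/6 = 4
  mean(B) = (5 + 4 + 2 + 7 + 4 + 3) / 6 = 25/6 = 4.1667

Step 2 — sample variances and covariances s[i,j] = (1/(n-1)) · Σ_k (x_{k,i} - mean_i) · (x_{k,j} - mean_j), with n-1 = 5:
  s[A,A] = ((-1)·(-1) + (3)·(3) + (2)·(2) + (-1)·(-1) + (-3)·(-3) + (0)·(0)) / 5 = 24/5 = 4.8
  s[A,B] = ((-1)·(0.8333) + (3)·(-0.1667) + (2)·(-2.1667) + (-1)·(2.8333) + (-3)·(-0.1667) + (0)·(-1.1667)) / 5 = -8/5 = -1.6
  s[B,B] = ((0.8333)·(0.8333) + (-0.1667)·(-0.1667) + (-2.1667)·(-2.1667) + (2.8333)·(2.8333) + (-0.1667)·(-0.1667) + (-1.1667)·(-1.1667)) / 5 = 14.8333/5 = 2.9667
  Sample standard deviations s_i = √(s[i,i]):
  s(A) = √(4.8) = 2.1909
  s(B) = √(2.9667) = 1.7224

Step 3 — r_{ij} = s_{ij} / (s_i · s_j):
  r[A,A] = 1 (diagonal).
  r[A,B] = -1.6 / (2.1909 · 1.7224) = -1.6 / 3.7736 = -0.424
  r[B,B] = 1 (diagonal).

R is symmetric with unit diagonal. Assembling:

R = [[1, -0.424],
 [-0.424, 1]]


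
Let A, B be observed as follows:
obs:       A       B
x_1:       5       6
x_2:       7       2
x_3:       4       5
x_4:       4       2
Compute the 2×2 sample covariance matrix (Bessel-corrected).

Step 1 — column means:
  mean(A) = (5 + 7 + 4 + 4) / 4 = 20/4 = 5
  mean(B) = (6 + 2 + 5 + 2) / 4 = 15/4 = 3.75

Step 2 — sample covariance S[i,j] = (1/(n-1)) · Σ_k (x_{k,i} - mean_i) · (x_{k,j} - mean_j), with n-1 = 3.
  S[A,A] = ((0)·(0) + (2)·(2) + (-1)·(-1) + (-1)·(-1)) / 3 = 6/3 = 2
  S[A,B] = ((0)·(2.25) + (2)·(-1.75) + (-1)·(1.25) + (-1)·(-1.75)) / 3 = -3/3 = -1
  S[B,B] = ((2.25)·(2.25) + (-1.75)·(-1.75) + (1.25)·(1.25) + (-1.75)·(-1.75)) / 3 = 12.75/3 = 4.25

S is symmetric (S[j,i] = S[i,j]). Assembling:

S = [[2, -1],
 [-1, 4.25]]


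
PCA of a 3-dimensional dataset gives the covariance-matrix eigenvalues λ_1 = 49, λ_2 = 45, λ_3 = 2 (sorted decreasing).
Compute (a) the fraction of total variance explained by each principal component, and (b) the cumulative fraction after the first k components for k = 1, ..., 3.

Step 1 — total variance = trace(Sigma) = Σ λ_i = 49 + 45 + 2 = 96.

Step 2 — fraction explained by component i = λ_i / Σ λ:
  PC1: 49/96 = 0.5104
  PC2: 45/96 = 0.4688
  PC3: 2/96 = 0.0208

Step 3 — cumulative fraction after k components = (λ_1 + ... + λ_k) / Σ λ:
  k = 1: 49/96 = 0.5104
  k = 2: (49 + 45)/96 = 94/96 = 0.9792
  k = 3: (49 + 45 + 2)/96 = 96/96 = 1

Summary (fraction, with percent):

explained: PC1 0.5104 (51.04%), PC2 0.4688 (46.88%), PC3 0.0208 (2.08%);  cumulative: 0.5104, 0.9792, 1


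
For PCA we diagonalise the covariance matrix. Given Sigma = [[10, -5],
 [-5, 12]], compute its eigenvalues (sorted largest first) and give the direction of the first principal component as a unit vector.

Step 1 — characteristic polynomial of 2×2 Sigma:
  det(Sigma - λI) = λ² - trace · λ + det = 0.
  trace = 10 + 12 = 22, det = 10·12 - (-5)² = 95.
Step 2 — discriminant:
  Δ = trace² - 4·det = 484 - 380 = 104.
Step 3 — eigenvalues:
  λ = (trace ± √Δ)/2 = (22 ± 10.198)/2,
  λ_1 = 16.099,  λ_2 = 5.901.

Step 4 — unit eigenvector for λ_1: solve (Sigma - λ_1 I)v = 0. First row:
  (10 - 16.099)·v_x + (-5)·v_y = 0, i.e. (-6.099)·v_x + (-5)·v_y = 0,
  so v ∝ (b, λ_1 - a) = (-5, 6.099); multiply by -1 so the first entry is positive: u = (5, -6.099).
  ||u|| = √((5)² + (-6.099)²) = √(62.198) ≈ 7.8866,
  v_1 = u/||u|| ≈ (0.634, -0.7733) (||v_1|| = 1).

λ_1 = 16.099,  λ_2 = 5.901;  v_1 ≈ (0.634, -0.7733)


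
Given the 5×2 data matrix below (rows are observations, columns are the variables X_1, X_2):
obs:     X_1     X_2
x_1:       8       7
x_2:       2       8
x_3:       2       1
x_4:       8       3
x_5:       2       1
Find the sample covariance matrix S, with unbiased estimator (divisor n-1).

Step 1 — column means:
  mean(X_1) = (8 + 2 + 2 + 8 + 2) / 5 = 22/5 = 4.4
  mean(X_2) = (7 + 8 + 1 + 3 + 1) / 5 = 20/5 = 4

Step 2 — sample covariance S[i,j] = (1/(n-1)) · Σ_k (x_{k,i} - mean_i) · (x_{k,j} - mean_j), with n-1 = 4.
  S[X_1,X_1] = ((3.6)·(3.6) + (-2.4)·(-2.4) + (-2.4)·(-2.4) + (3.6)·(3.6) + (-2.4)·(-2.4)) / 4 = 43.2/4 = 10.8
  S[X_1,X_2] = ((3.6)·(3) + (-2.4)·(4) + (-2.4)·(-3) + (3.6)·(-1) + (-2.4)·(-3)) / 4 = 12/4 = 3
  S[X_2,X_2] = ((3)·(3) + (4)·(4) + (-3)·(-3) + (-1)·(-1) + (-3)·(-3)) / 4 = 44/4 = 11

S is symmetric (S[j,i] = S[i,j]). Assembling:

S = [[10.8, 3],
 [3, 11]]


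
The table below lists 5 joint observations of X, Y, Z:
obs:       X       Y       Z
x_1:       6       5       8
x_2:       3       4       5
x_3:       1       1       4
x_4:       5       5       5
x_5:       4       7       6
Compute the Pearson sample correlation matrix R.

Step 1 — column means:
  mean(X) = (6 + 3 + 1 + 5 + 4) / 5 = 19/5 = 3.8
  mean(Y) = (5 + 4 + 1 + 5 + 7) / 5 = 22/5 = 4.4
  mean(Z) = (8 + 5 + 4 + 5 + 6) / 5 = 28/5 = 5.6

Step 2 — sample variances and covariances s[i,j] = (1/(n-1)) · Σ_k (x_{k,i} - mean_i) · (x_{k,j} - mean_j), with n-1 = 4:
  s[X,X] = ((2.2)·(2.2) + (-0.8)·(-0.8) + (-2.8)·(-2.8) + (1.2)·(1.2) + (0.2)·(0.2)) / 4 = 14.8/4 = 3.7
  s[X,Y] = ((2.2)·(0.6) + (-0.8)·(-0.4) + (-2.8)·(-3.4) + (1.2)·(0.6) + (0.2)·(2.6)) / 4 = 12.4/4 = 3.1
  s[X,Z] = ((2.2)·(2.4) + (-0.8)·(-0.6) + (-2.8)·(-1.6) + (1.2)·(-0.6) + (0.2)·(0.4)) / 4 = 9.6/4 = 2.4
  s[Y,Y] = ((0.6)·(0.6) + (-0.4)·(-0.4) + (-3.4)·(-3.4) + (0.6)·(0.6) + (2.6)·(2.6)) / 4 = 19.2/4 = 4.8
  s[Y,Z] = ((0.6)·(2.4) + (-0.4)·(-0.6) + (-3.4)·(-1.6) + (0.6)·(-0.6) + (2.6)·(0.4)) / 4 = 7.8/4 = 1.95
  s[Z,Z] = ((2.4)·(2.4) + (-0.6)·(-0.6) + (-1.6)·(-1.6) + (-0.6)·(-0.6) + (0.4)·(0.4)) / 4 = 9.2/4 = 2.3
  Sample standard deviations s_i = √(s[i,i]):
  s(X) = √(3.7) = 1.9235
  s(Y) = √(4.8) = 2.1909
  s(Z) = √(2.3) = 1.5166

Step 3 — r_{ij} = s_{ij} / (s_i · s_j):
  r[X,X] = 1 (diagonal).
  r[X,Y] = 3.1 / (1.9235 · 2.1909) = 3.1 / 4.2143 = 0.7356
  r[X,Z] = 2.4 / (1.9235 · 1.5166) = 2.4 / 2.9172 = 0.8227
  r[Y,Y] = 1 (diagonal).
  r[Y,Z] = 1.95 / (2.1909 · 1.5166) = 1.95 / 3.3226 = 0.5869
  r[Z,Z] = 1 (diagonal).

R is symmetric with unit diagonal. Assembling:

R = [[1, 0.7356, 0.8227],
 [0.7356, 1, 0.5869],
 [0.8227, 0.5869, 1]]


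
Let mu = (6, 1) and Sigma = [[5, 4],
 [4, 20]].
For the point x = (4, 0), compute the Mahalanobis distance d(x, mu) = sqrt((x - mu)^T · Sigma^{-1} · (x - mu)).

Step 1 — centre the observation: (x - mu) = (-2, -1).

Step 2 — invert Sigma. det(Sigma) = 5·20 - (4)² = 84.
  Sigma^{-1} = (1/det) · [[d, -b], [-b, a]] = [[0.2381, -0.0476],
 [-0.0476, 0.0595]].

Step 3 — form the quadratic (x - mu)^T · Sigma^{-1} · (x - mu):
  Sigma^{-1} · (x - mu) = (-0.4286, 0.0357).
  (x - mu)^T · [Sigma^{-1} · (x - mu)] = (-2)·(-0.4286) + (-1)·(0.0357) = 0.8214.

Step 4 — take square root: d = √(0.8214) ≈ 0.9063.

d(x, mu) = √(0.8214) ≈ 0.9063


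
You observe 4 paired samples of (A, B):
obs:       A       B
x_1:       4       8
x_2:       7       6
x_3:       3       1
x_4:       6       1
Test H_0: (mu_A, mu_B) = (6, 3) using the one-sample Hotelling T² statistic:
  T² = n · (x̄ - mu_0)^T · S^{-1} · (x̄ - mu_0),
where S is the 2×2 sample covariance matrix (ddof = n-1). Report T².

Step 1 — sample mean vector:
  mean(A) = (4 + 7 + 3 + 6) / 4 = 20/4 = 5
  mean(B) = (8 + 6 + 1 + 1) / 4 = 16/4 = 4
  x̄ = (5, 4),  deviation x̄ - mu_0 = (5, 4) - (6, 3) = (-1, 1).

Step 2 — sample covariance matrix, S[i,j] = (1/(n-1)) · Σ_k (x_{k,i} - mean_i) · (x_{k,j} - mean_j), divisor n-1 = 3:
  S[A,A] = ((-1)·(-1) + (2)·(2) + (-2)·(-2) + (1)·(1)) / 3 = 10/3 = 3.3333
  S[A,B] = ((-1)·(4) + (2)·(2) + (-2)·(-3) + (1)·(-3)) / 3 = 3/3 = 1
  S[B,B] = ((4)·(4) + (2)·(2) + (-3)·(-3) + (-3)·(-3)) / 3 = 38/3 = 12.6667
  S = [[3.3333, 1],
 [1, 12.6667]].

Step 3 — invert S. det(S) = 3.3333·12.6667 - (1)² = 41.2222.
  S^{-1} = (1/det) · [[d, -b], [-b, a]] = [[0.3073, -0.0243],
 [-0.0243, 0.0809]].

Step 4 — quadratic form (x̄ - mu_0)^T · S^{-1} · (x̄ - mu_0):
  S^{-1} · (x̄ - mu_0) = (-0.3315, 0.1051),
  (x̄ - mu_0)^T · [...] = (-1)·(-0.3315) + (1)·(0.1051) = 0.4367.

Step 5 — scale by n: T² = 4 · 0.4367 = 1.7466.

T² ≈ 1.7466


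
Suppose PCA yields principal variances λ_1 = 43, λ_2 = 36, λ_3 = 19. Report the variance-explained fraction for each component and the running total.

Step 1 — total variance = trace(Sigma) = Σ λ_i = 43 + 36 + 19 = 98.

Step 2 — fraction explained by component i = λ_i / Σ λ:
  PC1: 43/98 = 0.4388
  PC2: 36/98 = 0.3673
  PC3: 19/98 = 0.1939

Step 3 — cumulative fraction after k components = (λ_1 + ... + λ_k) / Σ λ:
  k = 1: 43/98 = 0.4388
  k = 2: (43 + 36)/98 = 79/98 = 0.8061
  k = 3: (43 + 36 + 19)/98 = 98/98 = 1

Summary (fraction, with percent):

explained: PC1 0.4388 (43.88%), PC2 0.3673 (36.73%), PC3 0.1939 (19.39%);  cumulative: 0.4388, 0.8061, 1


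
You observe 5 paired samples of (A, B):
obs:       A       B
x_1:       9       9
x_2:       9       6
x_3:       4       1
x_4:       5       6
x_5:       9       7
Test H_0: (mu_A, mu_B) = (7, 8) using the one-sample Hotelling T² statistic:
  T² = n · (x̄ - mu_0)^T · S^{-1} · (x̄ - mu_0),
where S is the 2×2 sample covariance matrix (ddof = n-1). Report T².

Step 1 — sample mean vector:
  mean(A) = (9 + 9 + 4 + 5 + 9) / 5 = 36/5 = 7.2
  mean(B) = (9 + 6 + 1 + 6 + 7) / 5 = 29/5 = 5.8
  x̄ = (7.2, 5.8),  deviation x̄ - mu_0 = (7.2, 5.8) - (7, 8) = (0.2, -2.2).

Step 2 — sample covariance matrix, S[i,j] = (1/(n-1)) · Σ_k (x_{k,i} - mean_i) · (x_{k,j} - mean_j), divisor n-1 = 4:
  S[A,A] = ((1.8)·(1.8) + (1.8)·(1.8) + (-3.2)·(-3.2) + (-2.2)·(-2.2) + (1.8)·(1.8)) / 4 = 24.8/4 = 6.2
  S[A,B] = ((1.8)·(3.2) + (1.8)·(0.2) + (-3.2)·(-4.8) + (-2.2)·(0.2) + (1.8)·(1.2)) / 4 = 23.2/4 = 5.8
  S[B,B] = ((3.2)·(3.2) + (0.2)·(0.2) + (-4.8)·(-4.8) + (0.2)·(0.2) + (1.2)·(1.2)) / 4 = 34.8/4 = 8.7
  S = [[6.2, 5.8],
 [5.8, 8.7]].

Step 3 — invert S. det(S) = 6.2·8.7 - (5.8)² = 20.3.
  S^{-1} = (1/det) · [[d, -b], [-b, a]] = [[0.4286, -0.2857],
 [-0.2857, 0.3054]].

Step 4 — quadratic form (x̄ - mu_0)^T · S^{-1} · (x̄ - mu_0):
  S^{-1} · (x̄ - mu_0) = (0.7143, -0.7291),
  (x̄ - mu_0)^T · [...] = (0.2)·(0.7143) + (-2.2)·(-0.7291) = 1.7468.

Step 5 — scale by n: T² = 5 · 1.7468 = 8.734.

T² ≈ 8.734


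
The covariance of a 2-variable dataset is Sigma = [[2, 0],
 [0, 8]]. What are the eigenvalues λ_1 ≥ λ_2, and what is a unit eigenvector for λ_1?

Step 1 — characteristic polynomial of 2×2 Sigma:
  det(Sigma - λI) = λ² - trace · λ + det = 0.
  trace = 2 + 8 = 10, det = 2·8 - (0)² = 16.
Step 2 — discriminant:
  Δ = trace² - 4·det = 100 - 64 = 36.
Step 3 — eigenvalues:
  λ = (trace ± √Δ)/2 = (10 ± 6)/2,
  λ_1 = 8,  λ_2 = 2.

Step 4 — unit eigenvector for λ_1: Sigma is diagonal, so its eigenvectors are the coordinate axes. λ_1 = 8 is the diagonal entry on the second coordinate axis, hence
  v_1 = (0, 1) (||v_1|| = 1).

λ_1 = 8,  λ_2 = 2;  v_1 ≈ (0, 1)


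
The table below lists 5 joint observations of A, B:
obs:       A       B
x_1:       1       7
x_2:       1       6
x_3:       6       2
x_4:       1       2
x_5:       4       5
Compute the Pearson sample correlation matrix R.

Step 1 — column means:
  mean(A) = (1 + 1 + 6 + 1 + 4) / 5 = 13/5 = 2.6
  mean(B) = (7 + 6 + 2 + 2 + 5) / 5 = 22/5 = 4.4

Step 2 — sample variances and covariances s[i,j] = (1/(n-1)) · Σ_k (x_{k,i} - mean_i) · (x_{k,j} - mean_j), with n-1 = 4:
  s[A,A] = ((-1.6)·(-1.6) + (-1.6)·(-1.6) + (3.4)·(3.4) + (-1.6)·(-1.6) + (1.4)·(1.4)) / 4 = 21.2/4 = 5.3
  s[A,B] = ((-1.6)·(2.6) + (-1.6)·(1.6) + (3.4)·(-2.4) + (-1.6)·(-2.4) + (1.4)·(0.6)) / 4 = -10.2/4 = -2.55
  s[B,B] = ((2.6)·(2.6) + (1.6)·(1.6) + (-2.4)·(-2.4) + (-2.4)·(-2.4) + (0.6)·(0.6)) / 4 = 21.2/4 = 5.3
  Sample standard deviations s_i = √(s[i,i]):
  s(A) = √(5.3) = 2.3022
  s(B) = √(5.3) = 2.3022

Step 3 — r_{ij} = s_{ij} / (s_i · s_j):
  r[A,A] = 1 (diagonal).
  r[A,B] = -2.55 / (2.3022 · 2.3022) = -2.55 / 5.3 = -0.4811
  r[B,B] = 1 (diagonal).

R is symmetric with unit diagonal. Assembling:

R = [[1, -0.4811],
 [-0.4811, 1]]


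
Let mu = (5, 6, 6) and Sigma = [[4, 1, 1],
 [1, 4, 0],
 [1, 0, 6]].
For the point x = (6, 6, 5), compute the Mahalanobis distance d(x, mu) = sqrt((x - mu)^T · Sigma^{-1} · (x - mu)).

Step 1 — centre the observation: (x - mu) = (1, 0, -1).

Step 2 — invert Sigma (cofactor / det for 3×3, or solve directly):
  Sigma^{-1} = [[0.2791, -0.0698, -0.0465],
 [-0.0698, 0.2674, 0.0116],
 [-0.0465, 0.0116, 0.1744]].

Step 3 — form the quadratic (x - mu)^T · Sigma^{-1} · (x - mu):
  Sigma^{-1} · (x - mu) = (0.3256, -0.0814, -0.2209).
  (x - mu)^T · [Sigma^{-1} · (x - mu)] = (1)·(0.3256) + (0)·(-0.0814) + (-1)·(-0.2209) = 0.5465.

Step 4 — take square root: d = √(0.5465) ≈ 0.7393.

d(x, mu) = √(0.5465) ≈ 0.7393


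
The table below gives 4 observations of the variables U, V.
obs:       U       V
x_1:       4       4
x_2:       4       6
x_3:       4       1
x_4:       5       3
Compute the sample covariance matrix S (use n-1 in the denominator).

Step 1 — column means:
  mean(U) = (4 + 4 + 4 + 5) / 4 = 17/4 = 4.25
  mean(V) = (4 + 6 + 1 + 3) / 4 = 14/4 = 3.5

Step 2 — sample covariance S[i,j] = (1/(n-1)) · Σ_k (x_{k,i} - mean_i) · (x_{k,j} - mean_j), with n-1 = 3.
  S[U,U] = ((-0.25)·(-0.25) + (-0.25)·(-0.25) + (-0.25)·(-0.25) + (0.75)·(0.75)) / 3 = 0.75/3 = 0.25
  S[U,V] = ((-0.25)·(0.5) + (-0.25)·(2.5) + (-0.25)·(-2.5) + (0.75)·(-0.5)) / 3 = -0.5/3 = -0.1667
  S[V,V] = ((0.5)·(0.5) + (2.5)·(2.5) + (-2.5)·(-2.5) + (-0.5)·(-0.5)) / 3 = 13/3 = 4.3333

S is symmetric (S[j,i] = S[i,j]). Assembling:

S = [[0.25, -0.1667],
 [-0.1667, 4.3333]]


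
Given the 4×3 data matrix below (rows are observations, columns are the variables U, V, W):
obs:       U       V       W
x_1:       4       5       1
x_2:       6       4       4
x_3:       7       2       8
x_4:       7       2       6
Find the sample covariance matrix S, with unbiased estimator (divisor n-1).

Step 1 — column means:
  mean(U) = (4 + 6 + 7 + 7) / 4 = 24/4 = 6
  mean(V) = (5 + 4 + 2 + 2) / 4 = 13/4 = 3.25
  mean(W) = (1 + 4 + 8 + 6) / 4 = 19/4 = 4.75

Step 2 — sample covariance S[i,j] = (1/(n-1)) · Σ_k (x_{k,i} - mean_i) · (x_{k,j} - mean_j), with n-1 = 3.
  S[U,U] = ((-2)·(-2) + (0)·(0) + (1)·(1) + (1)·(1)) / 3 = 6/3 = 2
  S[U,V] = ((-2)·(1.75) + (0)·(0.75) + (1)·(-1.25) + (1)·(-1.25)) / 3 = -6/3 = -2
  S[U,W] = ((-2)·(-3.75) + (0)·(-0.75) + (1)·(3.25) + (1)·(1.25)) / 3 = 12/3 = 4
  S[V,V] = ((1.75)·(1.75) + (0.75)·(0.75) + (-1.25)·(-1.25) + (-1.25)·(-1.25)) / 3 = 6.75/3 = 2.25
  S[V,W] = ((1.75)·(-3.75) + (0.75)·(-0.75) + (-1.25)·(3.25) + (-1.25)·(1.25)) / 3 = -12.75/3 = -4.25
  S[W,W] = ((-3.75)·(-3.75) + (-0.75)·(-0.75) + (3.25)·(3.25) + (1.25)·(1.25)) / 3 = 26.75/3 = 8.9167

S is symmetric (S[j,i] = S[i,j]). Assembling:

S = [[2, -2, 4],
 [-2, 2.25, -4.25],
 [4, -4.25, 8.9167]]


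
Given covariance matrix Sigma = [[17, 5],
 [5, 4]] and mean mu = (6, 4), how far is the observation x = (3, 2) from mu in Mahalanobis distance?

Step 1 — centre the observation: (x - mu) = (-3, -2).

Step 2 — invert Sigma. det(Sigma) = 17·4 - (5)² = 43.
  Sigma^{-1} = (1/det) · [[d, -b], [-b, a]] = [[0.093, -0.1163],
 [-0.1163, 0.3953]].

Step 3 — form the quadratic (x - mu)^T · Sigma^{-1} · (x - mu):
  Sigma^{-1} · (x - mu) = (-0.0465, -0.4419).
  (x - mu)^T · [Sigma^{-1} · (x - mu)] = (-3)·(-0.0465) + (-2)·(-0.4419) = 1.0233.

Step 4 — take square root: d = √(1.0233) ≈ 1.0116.

d(x, mu) = √(1.0233) ≈ 1.0116


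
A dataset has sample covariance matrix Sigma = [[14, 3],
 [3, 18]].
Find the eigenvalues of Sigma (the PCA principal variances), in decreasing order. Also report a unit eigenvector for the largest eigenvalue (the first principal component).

Step 1 — characteristic polynomial of 2×2 Sigma:
  det(Sigma - λI) = λ² - trace · λ + det = 0.
  trace = 14 + 18 = 32, det = 14·18 - (3)² = 243.
Step 2 — discriminant:
  Δ = trace² - 4·det = 1024 - 972 = 52.
Step 3 — eigenvalues:
  λ = (trace ± √Δ)/2 = (32 ± 7.2111)/2,
  λ_1 = 19.6056,  λ_2 = 12.3944.

Step 4 — unit eigenvector for λ_1: solve (Sigma - λ_1 I)v = 0. First row:
  (14 - 19.6056)·v_x + (3)·v_y = 0, i.e. (-5.6056)·v_x + (3)·v_y = 0,
  so v ∝ (b, λ_1 - a) = (3, 5.6056) = u.
  ||u|| = √((3)² + (5.6056)²) = √(40.4222) ≈ 6.3578,
  v_1 = u/||u|| ≈ (0.4719, 0.8817) (||v_1|| = 1).

λ_1 = 19.6056,  λ_2 = 12.3944;  v_1 ≈ (0.4719, 0.8817)


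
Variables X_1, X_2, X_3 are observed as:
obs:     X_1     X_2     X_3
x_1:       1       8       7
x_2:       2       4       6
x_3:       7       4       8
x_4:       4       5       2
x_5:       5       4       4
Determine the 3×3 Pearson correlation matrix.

Step 1 — column means:
  mean(X_1) = (1 + 2 + 7 + 4 + 5) / 5 = 19/5 = 3.8
  mean(X_2) = (8 + 4 + 4 + 5 + 4) / 5 = 25/5 = 5
  mean(X_3) = (7 + 6 + 8 + 2 + 4) / 5 = 27/5 = 5.4

Step 2 — sample variances and covariances s[i,j] = (1/(n-1)) · Σ_k (x_{k,i} - mean_i) · (x_{k,j} - mean_j), with n-1 = 4:
  s[X_1,X_1] = ((-2.8)·(-2.8) + (-1.8)·(-1.8) + (3.2)·(3.2) + (0.2)·(0.2) + (1.2)·(1.2)) / 4 = 22.8/4 = 5.7
  s[X_1,X_2] = ((-2.8)·(3) + (-1.8)·(-1) + (3.2)·(-1) + (0.2)·(0) + (1.2)·(-1)) / 4 = -11/4 = -2.75
  s[X_1,X_3] = ((-2.8)·(1.6) + (-1.8)·(0.6) + (3.2)·(2.6) + (0.2)·(-3.4) + (1.2)·(-1.4)) / 4 = 0.4/4 = 0.1
  s[X_2,X_2] = ((3)·(3) + (-1)·(-1) + (-1)·(-1) + (0)·(0) + (-1)·(-1)) / 4 = 12/4 = 3
  s[X_2,X_3] = ((3)·(1.6) + (-1)·(0.6) + (-1)·(2.6) + (0)·(-3.4) + (-1)·(-1.4)) / 4 = 3/4 = 0.75
  s[X_3,X_3] = ((1.6)·(1.6) + (0.6)·(0.6) + (2.6)·(2.6) + (-3.4)·(-3.4) + (-1.4)·(-1.4)) / 4 = 23.2/4 = 5.8
  Sample standard deviations s_i = √(s[i,i]):
  s(X_1) = √(5.7) = 2.3875
  s(X_2) = √(3) = 1.7321
  s(X_3) = √(5.8) = 2.4083

Step 3 — r_{ij} = s_{ij} / (s_i · s_j):
  r[X_1,X_1] = 1 (diagonal).
  r[X_1,X_2] = -2.75 / (2.3875 · 1.7321) = -2.75 / 4.1352 = -0.665
  r[X_1,X_3] = 0.1 / (2.3875 · 2.4083) = 0.1 / 5.7498 = 0.0174
  r[X_2,X_2] = 1 (diagonal).
  r[X_2,X_3] = 0.75 / (1.7321 · 2.4083) = 0.75 / 4.1713 = 0.1798
  r[X_3,X_3] = 1 (diagonal).

R is symmetric with unit diagonal. Assembling:

R = [[1, -0.665, 0.0174],
 [-0.665, 1, 0.1798],
 [0.0174, 0.1798, 1]]


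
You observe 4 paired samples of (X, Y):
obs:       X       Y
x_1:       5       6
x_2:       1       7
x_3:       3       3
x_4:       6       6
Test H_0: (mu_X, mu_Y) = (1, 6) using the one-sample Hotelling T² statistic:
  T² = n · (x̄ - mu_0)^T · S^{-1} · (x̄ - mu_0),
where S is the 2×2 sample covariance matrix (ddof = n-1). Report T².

Step 1 — sample mean vector:
  mean(X) = (5 + 1 + 3 + 6) / 4 = 15/4 = 3.75
  mean(Y) = (6 + 7 + 3 + 6) / 4 = 22/4 = 5.5
  x̄ = (3.75, 5.5),  deviation x̄ - mu_0 = (3.75, 5.5) - (1, 6) = (2.75, -0.5).

Step 2 — sample covariance matrix, S[i,j] = (1/(n-1)) · Σ_k (x_{k,i} - mean_i) · (x_{k,j} - mean_j), divisor n-1 = 3:
  S[X,X] = ((1.25)·(1.25) + (-2.75)·(-2.75) + (-0.75)·(-0.75) + (2.25)·(2.25)) / 3 = 14.75/3 = 4.9167
  S[X,Y] = ((1.25)·(0.5) + (-2.75)·(1.5) + (-0.75)·(-2.5) + (2.25)·(0.5)) / 3 = -0.5/3 = -0.1667
  S[Y,Y] = ((0.5)·(0.5) + (1.5)·(1.5) + (-2.5)·(-2.5) + (0.5)·(0.5)) / 3 = 9/3 = 3
  S = [[4.9167, -0.1667],
 [-0.1667, 3]].

Step 3 — invert S. det(S) = 4.9167·3 - (-0.1667)² = 14.7222.
  S^{-1} = (1/det) · [[d, -b], [-b, a]] = [[0.2038, 0.0113],
 [0.0113, 0.334]].

Step 4 — quadratic form (x̄ - mu_0)^T · S^{-1} · (x̄ - mu_0):
  S^{-1} · (x̄ - mu_0) = (0.5547, -0.1358),
  (x̄ - mu_0)^T · [...] = (2.75)·(0.5547) + (-0.5)·(-0.1358) = 1.5934.

Step 5 — scale by n: T² = 4 · 1.5934 = 6.3736.

T² ≈ 6.3736


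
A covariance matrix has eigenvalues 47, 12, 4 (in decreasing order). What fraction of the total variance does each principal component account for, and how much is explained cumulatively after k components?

Step 1 — total variance = trace(Sigma) = Σ λ_i = 47 + 12 + 4 = 63.

Step 2 — fraction explained by component i = λ_i / Σ λ:
  PC1: 47/63 = 0.746
  PC2: 12/63 = 0.1905
  PC3: 4/63 = 0.0635

Step 3 — cumulative fraction after k components = (λ_1 + ... + λ_k) / Σ λ:
  k = 1: 47/63 = 0.746
  k = 2: (47 + 12)/63 = 59/63 = 0.9365
  k = 3: (47 + 12 + 4)/63 = 63/63 = 1

Summary (fraction, with percent):

explained: PC1 0.746 (74.6%), PC2 0.1905 (19.05%), PC3 0.0635 (6.35%);  cumulative: 0.746, 0.9365, 1


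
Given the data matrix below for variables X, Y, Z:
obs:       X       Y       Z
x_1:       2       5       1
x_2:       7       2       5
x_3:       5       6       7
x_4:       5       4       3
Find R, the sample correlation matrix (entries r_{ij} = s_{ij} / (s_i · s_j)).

Step 1 — column means:
  mean(X) = (2 + 7 + 5 + 5) / 4 = 19/4 = 4.75
  mean(Y) = (5 + 2 + 6 + 4) / 4 = 17/4 = 4.25
  mean(Z) = (1 + 5 + 7 + 3) / 4 = 16/4 = 4

Step 2 — sample variances and covariances s[i,j] = (1/(n-1)) · Σ_k (x_{k,i} - mean_i) · (x_{k,j} - mean_j), with n-1 = 3:
  s[X,X] = ((-2.75)·(-2.75) + (2.25)·(2.25) + (0.25)·(0.25) + (0.25)·(0.25)) / 3 = 12.75/3 = 4.25
  s[X,Y] = ((-2.75)·(0.75) + (2.25)·(-2.25) + (0.25)·(1.75) + (0.25)·(-0.25)) / 3 = -6.75/3 = -2.25
  s[X,Z] = ((-2.75)·(-3) + (2.25)·(1) + (0.25)·(3) + (0.25)·(-1)) / 3 = 11/3 = 3.6667
  s[Y,Y] = ((0.75)·(0.75) + (-2.25)·(-2.25) + (1.75)·(1.75) + (-0.25)·(-0.25)) / 3 = 8.75/3 = 2.9167
  s[Y,Z] = ((0.75)·(-3) + (-2.25)·(1) + (1.75)·(3) + (-0.25)·(-1)) / 3 = 1/3 = 0.3333
  s[Z,Z] = ((-3)·(-3) + (1)·(1) + (3)·(3) + (-1)·(-1)) / 3 = 20/3 = 6.6667
  Sample standard deviations s_i = √(s[i,i]):
  s(X) = √(4.25) = 2.0616
  s(Y) = √(2.9167) = 1.7078
  s(Z) = √(6.6667) = 2.582

Step 3 — r_{ij} = s_{ij} / (s_i · s_j):
  r[X,X] = 1 (diagonal).
  r[X,Y] = -2.25 / (2.0616 · 1.7078) = -2.25 / 3.5208 = -0.6391
  r[X,Z] = 3.6667 / (2.0616 · 2.582) = 3.6667 / 5.3229 = 0.6888
  r[Y,Y] = 1 (diagonal).
  r[Y,Z] = 0.3333 / (1.7078 · 2.582) = 0.3333 / 4.4096 = 0.0756
  r[Z,Z] = 1 (diagonal).

R is symmetric with unit diagonal. Assembling:

R = [[1, -0.6391, 0.6888],
 [-0.6391, 1, 0.0756],
 [0.6888, 0.0756, 1]]


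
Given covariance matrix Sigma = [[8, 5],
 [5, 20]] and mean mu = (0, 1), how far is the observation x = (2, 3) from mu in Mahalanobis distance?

Step 1 — centre the observation: (x - mu) = (2, 2).

Step 2 — invert Sigma. det(Sigma) = 8·20 - (5)² = 135.
  Sigma^{-1} = (1/det) · [[d, -b], [-b, a]] = [[0.1481, -0.037],
 [-0.037, 0.0593]].

Step 3 — form the quadratic (x - mu)^T · Sigma^{-1} · (x - mu):
  Sigma^{-1} · (x - mu) = (0.2222, 0.0444).
  (x - mu)^T · [Sigma^{-1} · (x - mu)] = (2)·(0.2222) + (2)·(0.0444) = 0.5333.

Step 4 — take square root: d = √(0.5333) ≈ 0.7303.

d(x, mu) = √(0.5333) ≈ 0.7303


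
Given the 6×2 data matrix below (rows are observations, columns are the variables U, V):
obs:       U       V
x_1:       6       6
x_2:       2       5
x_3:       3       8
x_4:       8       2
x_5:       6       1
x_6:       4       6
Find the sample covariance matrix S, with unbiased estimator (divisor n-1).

Step 1 — column means:
  mean(U) = (6 + 2 + 3 + 8 + 6 + 4) / 6 = 29/6 = 4.8333
  mean(V) = (6 + 5 + 8 + 2 + 1 + 6) / 6 = 28/6 = 4.6667

Step 2 — sample covariance S[i,j] = (1/(n-1)) · Σ_k (x_{k,i} - mean_i) · (x_{k,j} - mean_j), with n-1 = 5.
  S[U,U] = ((1.1667)·(1.1667) + (-2.8333)·(-2.8333) + (-1.8333)·(-1.8333) + (3.1667)·(3.1667) + (1.1667)·(1.1667) + (-0.8333)·(-0.8333)) / 5 = 24.8333/5 = 4.9667
  S[U,V] = ((1.1667)·(1.3333) + (-2.8333)·(0.3333) + (-1.8333)·(3.3333) + (3.1667)·(-2.6667) + (1.1667)·(-3.6667) + (-0.8333)·(1.3333)) / 5 = -19.3333/5 = -3.8667
  S[V,V] = ((1.3333)·(1.3333) + (0.3333)·(0.3333) + (3.3333)·(3.3333) + (-2.6667)·(-2.6667) + (-3.6667)·(-3.6667) + (1.3333)·(1.3333)) / 5 = 35.3333/5 = 7.0667

S is symmetric (S[j,i] = S[i,j]). Assembling:

S = [[4.9667, -3.8667],
 [-3.8667, 7.0667]]


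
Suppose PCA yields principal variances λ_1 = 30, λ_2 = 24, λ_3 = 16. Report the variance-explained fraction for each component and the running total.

Step 1 — total variance = trace(Sigma) = Σ λ_i = 30 + 24 + 16 = 70.

Step 2 — fraction explained by component i = λ_i / Σ λ:
  PC1: 30/70 = 0.4286
  PC2: 24/70 = 0.3429
  PC3: 16/70 = 0.2286

Step 3 — cumulative fraction after k components = (λ_1 + ... + λ_k) / Σ λ:
  k = 1: 30/70 = 0.4286
  k = 2: (30 + 24)/70 = 54/70 = 0.7714
  k = 3: (30 + 24 + 16)/70 = 70/70 = 1

Summary (fraction, with percent):

explained: PC1 0.4286 (42.86%), PC2 0.3429 (34.29%), PC3 0.2286 (22.86%);  cumulative: 0.4286, 0.7714, 1


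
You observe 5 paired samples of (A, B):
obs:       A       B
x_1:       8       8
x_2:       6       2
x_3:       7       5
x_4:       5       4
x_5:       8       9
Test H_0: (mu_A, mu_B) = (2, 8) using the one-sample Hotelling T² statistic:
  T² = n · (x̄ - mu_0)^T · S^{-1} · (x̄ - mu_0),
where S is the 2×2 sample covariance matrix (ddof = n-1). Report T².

Step 1 — sample mean vector:
  mean(A) = (8 + 6 + 7 + 5 + 8) / 5 = 34/5 = 6.8
  mean(B) = (8 + 2 + 5 + 4 + 9) / 5 = 28/5 = 5.6
  x̄ = (6.8, 5.6),  deviation x̄ - mu_0 = (6.8, 5.6) - (2, 8) = (4.8, -2.4).

Step 2 — sample covariance matrix, S[i,j] = (1/(n-1)) · Σ_k (x_{k,i} - mean_i) · (x_{k,j} - mean_j), divisor n-1 = 4:
  S[A,A] = ((1.2)·(1.2) + (-0.8)·(-0.8) + (0.2)·(0.2) + (-1.8)·(-1.8) + (1.2)·(1.2)) / 4 = 6.8/4 = 1.7
  S[A,B] = ((1.2)·(2.4) + (-0.8)·(-3.6) + (0.2)·(-0.6) + (-1.8)·(-1.6) + (1.2)·(3.4)) / 4 = 12.6/4 = 3.15
  S[B,B] = ((2.4)·(2.4) + (-3.6)·(-3.6) + (-0.6)·(-0.6) + (-1.6)·(-1.6) + (3.4)·(3.4)) / 4 = 33.2/4 = 8.3
  S = [[1.7, 3.15],
 [3.15, 8.3]].

Step 3 — invert S. det(S) = 1.7·8.3 - (3.15)² = 4.1875.
  S^{-1} = (1/det) · [[d, -b], [-b, a]] = [[1.9821, -0.7522],
 [-0.7522, 0.406]].

Step 4 — quadratic form (x̄ - mu_0)^T · S^{-1} · (x̄ - mu_0):
  S^{-1} · (x̄ - mu_0) = (11.3194, -4.5851),
  (x̄ - mu_0)^T · [...] = (4.8)·(11.3194) + (-2.4)·(-4.5851) = 65.3373.

Step 5 — scale by n: T² = 5 · 65.3373 = 326.6866.

T² ≈ 326.6866


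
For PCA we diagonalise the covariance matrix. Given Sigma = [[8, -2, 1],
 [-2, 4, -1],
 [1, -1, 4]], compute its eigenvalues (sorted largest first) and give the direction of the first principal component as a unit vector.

Step 1 — characteristic polynomial p(λ) = det(λI - Sigma) = λ³ - tr·λ² + c_1·λ - det, where tr = trace, c_1 = sum of the principal 2×2 minors, det = det(Sigma):
  tr = 8 + 4 + 4 = 16,
  c_1 = (8·4 - (-2)²) + (8·4 - (1)²) + (4·4 - (-1)²) = 28 + 31 + 15 = 74,
  det = 8·(4·4 - (-1)²) - (-2)·((-2)·4 - (-1)·(1)) + (1)·((-2)·(-1) - 4·(1)) = 8·(15) - (-2)·(-7) + (1)·(-2) = 104.
  So p(λ) = λ³ - 16λ² + 74λ - 104.
Step 2 — look for an integer root (rational root theorem: any rational root is an integer divisor of 104). Testing λ = 4:
  p(4) = 64 - 256 + 296 - 104 = 0  ✓
  Dividing out (λ - 4): p(λ) = (λ - 4)(λ² - 12λ + 26).
Step 3 — remaining eigenvalues from the quadratic λ² - 12λ + 26 = 0:
  Δ = 12² - 4·26 = 144 - 104 = 40,  λ = (12 ± √40)/2 = (12 ± 6.3246)/2 ≈ 9.1623 or 2.8377.
  Sorted: λ_1 = 9.1623,  λ_2 = 4,  λ_3 = 2.8377  (check: sum = 16 = tr ✓).

Step 4 — unit eigenvector for λ_1 ≈ 9.1623: v spans the null space of (Sigma - λ_1 I), whose rows are
  r_1 = (-1.1623, -2, 1),  r_2 = (-2, -5.1623, -1),  r_3 = (1, -1, -5.1623).
  v is orthogonal to every row, so take v ∝ r_1 × r_2 = ((-2)·(-1) - (1)·(-5.1623), (1)·(-2) - (-1.1623)·(-1), (-1.1623)·(-5.1623) - (-2)·(-2)) ≈ (7.1623, -3.1623, 2).
  Let u = (7.1623, -3.1623, 2).
  ||u|| = √((7.1623)² + (-3.1623)² + (2)²) = √(65.2982) ≈ 8.0807,  v_1 = u/||u|| ≈ (0.8863, -0.3913, 0.2475) (||v_1|| = 1).

λ_1 = 9.1623,  λ_2 = 4,  λ_3 = 2.8377;  v_1 ≈ (0.8863, -0.3913, 0.2475)


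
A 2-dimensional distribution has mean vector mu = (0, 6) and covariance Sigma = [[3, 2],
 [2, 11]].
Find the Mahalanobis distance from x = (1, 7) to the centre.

Step 1 — centre the observation: (x - mu) = (1, 1).

Step 2 — invert Sigma. det(Sigma) = 3·11 - (2)² = 29.
  Sigma^{-1} = (1/det) · [[d, -b], [-b, a]] = [[0.3793, -0.069],
 [-0.069, 0.1034]].

Step 3 — form the quadratic (x - mu)^T · Sigma^{-1} · (x - mu):
  Sigma^{-1} · (x - mu) = (0.3103, 0.0345).
  (x - mu)^T · [Sigma^{-1} · (x - mu)] = (1)·(0.3103) + (1)·(0.0345) = 0.3448.

Step 4 — take square root: d = √(0.3448) ≈ 0.5872.

d(x, mu) = √(0.3448) ≈ 0.5872


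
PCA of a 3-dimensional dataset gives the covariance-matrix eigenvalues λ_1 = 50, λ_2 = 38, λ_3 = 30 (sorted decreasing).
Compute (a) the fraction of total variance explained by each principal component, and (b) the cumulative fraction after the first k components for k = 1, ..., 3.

Step 1 — total variance = trace(Sigma) = Σ λ_i = 50 + 38 + 30 = 118.

Step 2 — fraction explained by component i = λ_i / Σ λ:
  PC1: 50/118 = 0.4237
  PC2: 38/118 = 0.322
  PC3: 30/118 = 0.2542

Step 3 — cumulative fraction after k components = (λ_1 + ... + λ_k) / Σ λ:
  k = 1: 50/118 = 0.4237
  k = 2: (50 + 38)/118 = 88/118 = 0.7458
  k = 3: (50 + 38 + 30)/118 = 118/118 = 1

Summary (fraction, with percent):

explained: PC1 0.4237 (42.37%), PC2 0.322 (32.2%), PC3 0.2542 (25.42%);  cumulative: 0.4237, 0.7458, 1


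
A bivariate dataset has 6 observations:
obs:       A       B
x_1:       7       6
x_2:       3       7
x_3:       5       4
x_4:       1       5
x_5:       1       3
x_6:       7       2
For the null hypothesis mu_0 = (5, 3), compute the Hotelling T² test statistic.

Step 1 — sample mean vector:
  mean(A) = (7 + 3 + 5 + 1 + 1 + 7) / 6 = 24/6 = 4
  mean(B) = (6 + 7 + 4 + 5 + 3 + 2) / 6 = 27/6 = 4.5
  x̄ = (4, 4.5),  deviation x̄ - mu_0 = (4, 4.5) - (5, 3) = (-1, 1.5).

Step 2 — sample covariance matrix, S[i,j] = (1/(n-1)) · Σ_k (x_{k,i} - mean_i) · (x_{k,j} - mean_j), divisor n-1 = 5:
  S[A,A] = ((3)·(3) + (-1)·(-1) + (1)·(1) + (-3)·(-3) + (-3)·(-3) + (3)·(3)) / 5 = 38/5 = 7.6
  S[A,B] = ((3)·(1.5) + (-1)·(2.5) + (1)·(-0.5) + (-3)·(0.5) + (-3)·(-1.5) + (3)·(-2.5)) / 5 = -3/5 = -0.6
  S[B,B] = ((1.5)·(1.5) + (2.5)·(2.5) + (-0.5)·(-0.5) + (0.5)·(0.5) + (-1.5)·(-1.5) + (-2.5)·(-2.5)) / 5 = 17.5/5 = 3.5
  S = [[7.6, -0.6],
 [-0.6, 3.5]].

Step 3 — invert S. det(S) = 7.6·3.5 - (-0.6)² = 26.24.
  S^{-1} = (1/det) · [[d, -b], [-b, a]] = [[0.1334, 0.0229],
 [0.0229, 0.2896]].

Step 4 — quadratic form (x̄ - mu_0)^T · S^{-1} · (x̄ - mu_0):
  S^{-1} · (x̄ - mu_0) = (-0.0991, 0.4116),
  (x̄ - mu_0)^T · [...] = (-1)·(-0.0991) + (1.5)·(0.4116) = 0.7165.

Step 5 — scale by n: T² = 6 · 0.7165 = 4.2988.

T² ≈ 4.2988


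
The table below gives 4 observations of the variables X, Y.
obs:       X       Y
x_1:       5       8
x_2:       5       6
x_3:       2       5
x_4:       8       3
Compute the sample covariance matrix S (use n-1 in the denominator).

Step 1 — column means:
  mean(X) = (5 + 5 + 2 + 8) / 4 = 20/4 = 5
  mean(Y) = (8 + 6 + 5 + 3) / 4 = 22/4 = 5.5

Step 2 — sample covariance S[i,j] = (1/(n-1)) · Σ_k (x_{k,i} - mean_i) · (x_{k,j} - mean_j), with n-1 = 3.
  S[X,X] = ((0)·(0) + (0)·(0) + (-3)·(-3) + (3)·(3)) / 3 = 18/3 = 6
  S[X,Y] = ((0)·(2.5) + (0)·(0.5) + (-3)·(-0.5) + (3)·(-2.5)) / 3 = -6/3 = -2
  S[Y,Y] = ((2.5)·(2.5) + (0.5)·(0.5) + (-0.5)·(-0.5) + (-2.5)·(-2.5)) / 3 = 13/3 = 4.3333

S is symmetric (S[j,i] = S[i,j]). Assembling:

S = [[6, -2],
 [-2, 4.3333]]


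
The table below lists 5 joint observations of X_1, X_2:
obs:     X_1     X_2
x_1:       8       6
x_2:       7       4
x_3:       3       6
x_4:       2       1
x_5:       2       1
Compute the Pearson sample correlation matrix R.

Step 1 — column means:
  mean(X_1) = (8 + 7 + 3 + 2 + 2) / 5 = 22/5 = 4.4
  mean(X_2) = (6 + 4 + 6 + 1 + 1) / 5 = 18/5 = 3.6

Step 2 — sample variances and covariances s[i,j] = (1/(n-1)) · Σ_k (x_{k,i} - mean_i) · (x_{k,j} - mean_j), with n-1 = 4:
  s[X_1,X_1] = ((3.6)·(3.6) + (2.6)·(2.6) + (-1.4)·(-1.4) + (-2.4)·(-2.4) + (-2.4)·(-2.4)) / 4 = 33.2/4 = 8.3
  s[X_1,X_2] = ((3.6)·(2.4) + (2.6)·(0.4) + (-1.4)·(2.4) + (-2.4)·(-2.6) + (-2.4)·(-2.6)) / 4 = 18.8/4 = 4.7
  s[X_2,X_2] = ((2.4)·(2.4) + (0.4)·(0.4) + (2.4)·(2.4) + (-2.6)·(-2.6) + (-2.6)·(-2.6)) / 4 = 25.2/4 = 6.3
  Sample standard deviations s_i = √(s[i,i]):
  s(X_1) = √(8.3) = 2.881
  s(X_2) = √(6.3) = 2.51

Step 3 — r_{ij} = s_{ij} / (s_i · s_j):
  r[X_1,X_1] = 1 (diagonal).
  r[X_1,X_2] = 4.7 / (2.881 · 2.51) = 4.7 / 7.2312 = 0.65
  r[X_2,X_2] = 1 (diagonal).

R is symmetric with unit diagonal. Assembling:

R = [[1, 0.65],
 [0.65, 1]]


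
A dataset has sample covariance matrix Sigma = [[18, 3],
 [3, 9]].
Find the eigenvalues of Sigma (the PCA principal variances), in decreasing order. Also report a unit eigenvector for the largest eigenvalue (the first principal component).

Step 1 — characteristic polynomial of 2×2 Sigma:
  det(Sigma - λI) = λ² - trace · λ + det = 0.
  trace = 18 + 9 = 27, det = 18·9 - (3)² = 153.
Step 2 — discriminant:
  Δ = trace² - 4·det = 729 - 612 = 117.
Step 3 — eigenvalues:
  λ = (trace ± √Δ)/2 = (27 ± 10.8167)/2,
  λ_1 = 18.9083,  λ_2 = 8.0917.

Step 4 — unit eigenvector for λ_1: solve (Sigma - λ_1 I)v = 0. First row:
  (18 - 18.9083)·v_x + (3)·v_y = 0, i.e. (-0.9083)·v_x + (3)·v_y = 0,
  so v ∝ (b, λ_1 - a) = (3, 0.9083) = u.
  ||u|| = √((3)² + (0.9083)²) = √(9.8251) ≈ 3.1345,
  v_1 = u/||u|| ≈ (0.9571, 0.2898) (||v_1|| = 1).

λ_1 = 18.9083,  λ_2 = 8.0917;  v_1 ≈ (0.9571, 0.2898)
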